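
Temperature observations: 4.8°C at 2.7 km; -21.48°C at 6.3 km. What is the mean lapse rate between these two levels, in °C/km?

Γ = −ΔT/Δz = (4.8 − (-21.48)) / (6300 − 2700) m
  = 26.28°C / 3.6 km = 7.3°C/km

7.3°C/km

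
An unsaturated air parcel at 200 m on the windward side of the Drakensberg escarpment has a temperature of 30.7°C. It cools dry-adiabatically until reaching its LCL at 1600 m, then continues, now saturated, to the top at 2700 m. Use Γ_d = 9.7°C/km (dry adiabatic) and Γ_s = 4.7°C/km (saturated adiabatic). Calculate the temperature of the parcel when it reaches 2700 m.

11.95°C

From 200 m to 1600 m (dry): cools by 9.7 × 1.4 = 13.58°C, giving 17.12°C.
From 1600 m to 2700 m (saturated): cools by 4.7 × 1.1 = 5.17°C, giving 11.95°C.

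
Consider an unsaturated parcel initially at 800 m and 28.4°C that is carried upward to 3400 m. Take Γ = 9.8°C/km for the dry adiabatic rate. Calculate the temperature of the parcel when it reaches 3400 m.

Dry adiabatic to 3400 m: -9.8 × 2.6 km = -25.48°C, so T = 2.92°C.

2.92°C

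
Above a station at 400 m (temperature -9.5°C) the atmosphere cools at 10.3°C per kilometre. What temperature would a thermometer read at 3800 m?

-44.52°C

From 400 m to 3800 m (environmental): cools by 10.3 × 3.4 = 35.02°C, giving -44.52°C.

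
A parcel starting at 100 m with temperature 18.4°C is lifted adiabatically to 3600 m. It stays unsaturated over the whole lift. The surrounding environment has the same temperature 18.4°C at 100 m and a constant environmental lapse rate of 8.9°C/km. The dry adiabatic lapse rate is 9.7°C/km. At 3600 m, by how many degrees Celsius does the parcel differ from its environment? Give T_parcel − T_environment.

-2.8°C (parcel cooler than environment)

Parcel:
  100–3600 m, dry: Δz = 3.5 km ⇒ ΔT = -33.95°C; T = -15.55°C
Environment:
  100–3600 m, environment: Δz = 3.5 km ⇒ ΔT = -31.15°C; T = -12.75°C
T_parcel − T_env = -15.55 − (-12.75) = -2.8°C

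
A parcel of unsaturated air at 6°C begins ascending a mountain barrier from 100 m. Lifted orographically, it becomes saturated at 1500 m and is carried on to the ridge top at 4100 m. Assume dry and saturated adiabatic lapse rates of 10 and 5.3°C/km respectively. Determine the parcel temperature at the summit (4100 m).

-21.78°C

100 → 1500 m (dry, 10°C/km): ΔT = -10 × 1.4 = -14°C → T = -8°C
1500 → 4100 m (saturated, 5.3°C/km): ΔT = -5.3 × 2.6 = -13.78°C → T = -21.78°C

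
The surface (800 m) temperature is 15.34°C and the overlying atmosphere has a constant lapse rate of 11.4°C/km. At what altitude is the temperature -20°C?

Height above start = (15.34 − (-20)) / 11.4 = 3.1 km
Altitude = 800 m + 3100 m = 3900 m

3900 m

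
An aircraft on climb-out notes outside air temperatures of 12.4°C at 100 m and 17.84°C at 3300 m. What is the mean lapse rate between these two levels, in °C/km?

Γ = −ΔT/Δz = (12.4 − 17.84) / (3300 − 100) m
  = -5.44°C / 3.2 km = -1.7°C/km

-1.7°C/km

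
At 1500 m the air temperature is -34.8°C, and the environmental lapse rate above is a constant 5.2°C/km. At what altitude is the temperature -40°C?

2500 m

Height above start = (-34.8 − (-40)) / 5.2 = 1 km
Altitude = 1500 m + 1000 m = 2500 m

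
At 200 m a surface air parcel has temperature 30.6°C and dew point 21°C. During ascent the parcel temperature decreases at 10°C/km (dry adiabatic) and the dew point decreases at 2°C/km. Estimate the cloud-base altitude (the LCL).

1400 m

T and T_d converge at 10 − 2 = 8°C per km
Height above start = (30.6 − 21) / 8 = 1.2 km
LCL altitude = 200 m + 1200 m = 1400 m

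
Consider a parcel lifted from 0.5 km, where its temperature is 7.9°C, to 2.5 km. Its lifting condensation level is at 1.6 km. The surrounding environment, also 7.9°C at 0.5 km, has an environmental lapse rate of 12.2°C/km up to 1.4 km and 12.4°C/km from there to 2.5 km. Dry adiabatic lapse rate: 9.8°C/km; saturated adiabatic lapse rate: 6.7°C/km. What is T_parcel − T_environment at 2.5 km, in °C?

+7.81°C (parcel warmer than environment)

Parcel:
  500 → 1600 m (dry, 9.8°C/km): ΔT = -9.8 × 1.1 = -10.78°C → T = -2.88°C
  1600 → 2500 m (saturated, 6.7°C/km): ΔT = -6.7 × 0.9 = -6.03°C → T = -8.91°C
Environment:
  500 → 1400 m (environment, lower layer, 12.2°C/km): ΔT = -12.2 × 0.9 = -10.98°C → T = -3.08°C
  1400 → 2500 m (environment, upper layer, 12.4°C/km): ΔT = -12.4 × 1.1 = -13.64°C → T = -16.72°C
T_parcel − T_env = -8.91 − (-16.72) = +7.81°C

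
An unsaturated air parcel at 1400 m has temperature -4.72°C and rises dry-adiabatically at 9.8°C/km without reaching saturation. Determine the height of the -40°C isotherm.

5000 m

Height above start = (-4.72 − (-40)) / 9.8 = 3.6 km
Altitude = 1400 m + 3600 m = 5000 m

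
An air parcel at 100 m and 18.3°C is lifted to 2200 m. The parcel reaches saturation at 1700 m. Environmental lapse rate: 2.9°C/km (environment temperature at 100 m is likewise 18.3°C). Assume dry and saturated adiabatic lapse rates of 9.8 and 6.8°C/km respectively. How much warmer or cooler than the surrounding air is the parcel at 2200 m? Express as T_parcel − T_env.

-12.99°C (parcel cooler than environment)

Parcel:
  100 → 1700 m (dry, 9.8°C/km): ΔT = -9.8 × 1.6 = -15.68°C → T = 2.62°C
  1700 → 2200 m (saturated, 6.8°C/km): ΔT = -6.8 × 0.5 = -3.4°C → T = -0.78°C
Environment:
  100 → 2200 m (environment, 2.9°C/km): ΔT = -2.9 × 2.1 = -6.09°C → T = 12.21°C
T_parcel − T_env = -0.78 − 12.21 = -12.99°C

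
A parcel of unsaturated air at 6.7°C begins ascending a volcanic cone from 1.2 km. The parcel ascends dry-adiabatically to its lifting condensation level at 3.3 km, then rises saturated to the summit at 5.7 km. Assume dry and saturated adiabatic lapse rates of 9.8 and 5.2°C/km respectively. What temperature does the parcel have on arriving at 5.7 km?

-26.36°C

From 1200 m to 3300 m (dry): cools by 9.8 × 2.1 = 20.58°C, giving -13.88°C.
From 3300 m to 5700 m (saturated): cools by 5.2 × 2.4 = 12.48°C, giving -26.36°C.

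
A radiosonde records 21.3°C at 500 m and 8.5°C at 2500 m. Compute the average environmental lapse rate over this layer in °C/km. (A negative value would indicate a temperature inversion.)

Γ = −ΔT/Δz = (21.3 − 8.5) / (2500 − 500) m
  = 12.8°C / 2 km = 6.4°C/km

6.4°C/km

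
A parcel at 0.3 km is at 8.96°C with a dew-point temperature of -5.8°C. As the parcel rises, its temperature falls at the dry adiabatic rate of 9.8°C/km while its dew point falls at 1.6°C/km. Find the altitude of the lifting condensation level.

T and T_d converge at 9.8 − 1.6 = 8.2°C per km
Height above start = (8.96 − (-5.8)) / 8.2 = 1.8 km
LCL altitude = 300 m + 1800 m = 2100 m

2.1 km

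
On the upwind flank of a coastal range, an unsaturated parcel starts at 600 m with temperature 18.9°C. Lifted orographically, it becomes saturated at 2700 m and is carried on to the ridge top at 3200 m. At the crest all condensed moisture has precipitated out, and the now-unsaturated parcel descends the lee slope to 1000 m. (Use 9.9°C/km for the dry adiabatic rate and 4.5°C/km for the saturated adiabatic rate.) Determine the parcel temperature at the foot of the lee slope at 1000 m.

600 → 2700 m (dry, 9.9°C/km): ΔT = -9.9 × 2.1 = -20.79°C → T = -1.89°C
2700 → 3200 m (saturated, 4.5°C/km): ΔT = -4.5 × 0.5 = -2.25°C → T = -4.14°C
3200 → 1000 m (dry descent, 9.9°C/km): ΔT = +9.9 × 2.2 = +21.78°C → T = 17.64°C

17.64°C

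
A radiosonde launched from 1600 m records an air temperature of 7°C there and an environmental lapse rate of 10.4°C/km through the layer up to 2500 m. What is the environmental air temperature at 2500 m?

From 1600 m to 2500 m (environmental): cools by 10.4 × 0.9 = 9.36°C, giving -2.36°C.

-2.36°C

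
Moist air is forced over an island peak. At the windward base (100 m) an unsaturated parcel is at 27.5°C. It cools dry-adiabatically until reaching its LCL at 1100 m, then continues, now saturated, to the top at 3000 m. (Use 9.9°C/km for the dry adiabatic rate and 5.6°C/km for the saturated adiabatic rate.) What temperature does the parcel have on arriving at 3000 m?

Dry to 1100 m: -9.9 × 1 km = -9.9°C, so T = 17.6°C.
Saturated to 3000 m: -5.6 × 1.9 km = -10.64°C, so T = 6.96°C.

6.96°C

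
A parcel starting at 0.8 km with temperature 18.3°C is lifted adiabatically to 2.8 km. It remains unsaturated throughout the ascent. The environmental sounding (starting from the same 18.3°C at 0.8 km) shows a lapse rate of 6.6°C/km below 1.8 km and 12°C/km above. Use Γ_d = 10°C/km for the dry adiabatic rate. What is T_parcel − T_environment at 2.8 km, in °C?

Parcel:
  800 → 2800 m (dry, 10°C/km): ΔT = -10 × 2 = -20°C → T = -1.7°C
Environment:
  800 → 1800 m (environment, lower layer, 6.6°C/km): ΔT = -6.6 × 1 = -6.6°C → T = 11.7°C
  1800 → 2800 m (environment, upper layer, 12°C/km): ΔT = -12 × 1 = -12°C → T = -0.3°C
T_parcel − T_env = -1.7 − (-0.3) = -1.4°C

-1.4°C (parcel cooler than environment)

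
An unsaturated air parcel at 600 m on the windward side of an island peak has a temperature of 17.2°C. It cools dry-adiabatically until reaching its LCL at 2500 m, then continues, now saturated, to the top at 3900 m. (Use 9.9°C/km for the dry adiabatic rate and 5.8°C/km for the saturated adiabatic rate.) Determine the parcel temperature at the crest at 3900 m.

Dry to 2500 m: -9.9 × 1.9 km = -18.81°C, so T = -1.61°C.
Saturated to 3900 m: -5.8 × 1.4 km = -8.12°C, so T = -9.73°C.

-9.73°C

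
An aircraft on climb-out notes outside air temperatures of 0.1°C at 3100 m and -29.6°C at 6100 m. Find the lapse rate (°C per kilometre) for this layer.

9.9°C/km

Γ = −ΔT/Δz = (0.1 − (-29.6)) / (6100 − 3100) m
  = 29.7°C / 3 km = 9.9°C/km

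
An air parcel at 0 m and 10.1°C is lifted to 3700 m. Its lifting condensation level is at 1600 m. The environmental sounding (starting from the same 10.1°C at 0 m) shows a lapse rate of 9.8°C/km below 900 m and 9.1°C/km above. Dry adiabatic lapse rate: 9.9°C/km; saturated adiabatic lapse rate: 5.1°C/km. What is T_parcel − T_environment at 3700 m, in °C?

+7.75°C (parcel warmer than environment)

Parcel:
  0–1600 m, dry: Δz = 1.6 km ⇒ ΔT = -15.84°C; T = -5.74°C
  1600–3700 m, saturated: Δz = 2.1 km ⇒ ΔT = -10.71°C; T = -16.45°C
Environment:
  0–900 m, environment, lower layer: Δz = 0.9 km ⇒ ΔT = -8.82°C; T = 1.28°C
  900–3700 m, environment, upper layer: Δz = 2.8 km ⇒ ΔT = -25.48°C; T = -24.2°C
T_parcel − T_env = -16.45 − (-24.2) = +7.75°C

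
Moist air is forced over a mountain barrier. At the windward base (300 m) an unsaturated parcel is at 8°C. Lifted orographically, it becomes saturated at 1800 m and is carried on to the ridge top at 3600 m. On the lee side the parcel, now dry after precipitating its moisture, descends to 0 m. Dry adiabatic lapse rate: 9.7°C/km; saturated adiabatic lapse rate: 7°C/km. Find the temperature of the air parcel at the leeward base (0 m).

300–1800 m, dry: Δz = 1.5 km ⇒ ΔT = -14.55°C; T = -6.55°C
1800–3600 m, saturated: Δz = 1.8 km ⇒ ΔT = -12.6°C; T = -19.15°C
3600–0 m, dry descent: Δz = 3.6 km ⇒ ΔT = +34.92°C; T = 15.77°C

15.77°C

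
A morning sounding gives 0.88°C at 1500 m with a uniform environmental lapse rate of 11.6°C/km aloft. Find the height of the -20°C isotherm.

3300 m

Height above start = (0.88 − (-20)) / 11.6 = 1.8 km
Altitude = 1500 m + 1800 m = 3300 m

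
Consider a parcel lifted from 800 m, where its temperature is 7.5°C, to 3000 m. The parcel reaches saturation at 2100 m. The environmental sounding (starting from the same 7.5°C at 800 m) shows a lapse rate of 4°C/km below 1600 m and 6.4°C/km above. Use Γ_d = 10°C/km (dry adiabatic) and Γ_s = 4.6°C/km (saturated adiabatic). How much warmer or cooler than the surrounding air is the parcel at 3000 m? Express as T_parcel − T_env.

Parcel:
  Dry to 2100 m: -10 × 1.3 km = -13°C, so T = -5.5°C.
  Saturated to 3000 m: -4.6 × 0.9 km = -4.14°C, so T = -9.64°C.
Environment:
  Environment, lower layer to 1600 m: -4 × 0.8 km = -3.2°C, so T = 4.3°C.
  Environment, upper layer to 3000 m: -6.4 × 1.4 km = -8.96°C, so T = -4.66°C.
T_parcel − T_env = -9.64 − (-4.66) = -4.98°C

-4.98°C (parcel cooler than environment)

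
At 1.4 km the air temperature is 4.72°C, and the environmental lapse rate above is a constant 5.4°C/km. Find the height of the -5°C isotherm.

3.2 km

Height above start = (4.72 − (-5)) / 5.4 = 1.8 km
Altitude = 1400 m + 1800 m = 3200 m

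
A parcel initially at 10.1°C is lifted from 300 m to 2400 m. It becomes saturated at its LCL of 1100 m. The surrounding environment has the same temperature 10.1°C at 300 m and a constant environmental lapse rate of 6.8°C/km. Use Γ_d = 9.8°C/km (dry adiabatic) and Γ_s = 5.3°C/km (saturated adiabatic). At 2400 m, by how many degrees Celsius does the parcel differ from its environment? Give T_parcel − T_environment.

-0.45°C (parcel cooler than environment)

Parcel:
  300–1100 m, dry: Δz = 0.8 km ⇒ ΔT = -7.84°C; T = 2.26°C
  1100–2400 m, saturated: Δz = 1.3 km ⇒ ΔT = -6.89°C; T = -4.63°C
Environment:
  300–2400 m, environment: Δz = 2.1 km ⇒ ΔT = -14.28°C; T = -4.18°C
T_parcel − T_env = -4.63 − (-4.18) = -0.45°C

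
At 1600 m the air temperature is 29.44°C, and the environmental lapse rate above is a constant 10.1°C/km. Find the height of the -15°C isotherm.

6000 m

Height above start = (29.44 − (-15)) / 10.1 = 4.4 km
Altitude = 1600 m + 4400 m = 6000 m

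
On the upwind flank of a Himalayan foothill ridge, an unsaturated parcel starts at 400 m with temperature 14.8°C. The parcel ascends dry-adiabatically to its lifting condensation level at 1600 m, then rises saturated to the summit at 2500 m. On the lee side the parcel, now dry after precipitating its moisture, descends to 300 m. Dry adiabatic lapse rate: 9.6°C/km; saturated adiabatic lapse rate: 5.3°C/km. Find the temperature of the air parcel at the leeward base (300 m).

400 → 1600 m (dry, 9.6°C/km): ΔT = -9.6 × 1.2 = -11.52°C → T = 3.28°C
1600 → 2500 m (saturated, 5.3°C/km): ΔT = -5.3 × 0.9 = -4.77°C → T = -1.49°C
2500 → 300 m (dry descent, 9.6°C/km): ΔT = +9.6 × 2.2 = +21.12°C → T = 19.63°C

19.63°C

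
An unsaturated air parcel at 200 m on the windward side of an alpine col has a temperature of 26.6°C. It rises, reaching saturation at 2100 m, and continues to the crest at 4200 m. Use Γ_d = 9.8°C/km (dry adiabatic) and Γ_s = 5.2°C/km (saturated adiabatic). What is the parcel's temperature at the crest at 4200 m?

-2.94°C

From 200 m to 2100 m (dry): cools by 9.8 × 1.9 = 18.62°C, giving 7.98°C.
From 2100 m to 4200 m (saturated): cools by 5.2 × 2.1 = 10.92°C, giving -2.94°C.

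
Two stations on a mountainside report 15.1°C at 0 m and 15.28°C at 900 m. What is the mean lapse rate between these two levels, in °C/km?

-0.2°C/km

Γ = −ΔT/Δz = (15.1 − 15.28) / (900 − 0) m
  = -0.18°C / 0.9 km = -0.2°C/km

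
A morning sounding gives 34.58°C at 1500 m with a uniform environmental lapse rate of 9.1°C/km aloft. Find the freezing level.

5300 m

Height above start = (34.58 − 0) / 9.1 = 3.8 km
Altitude = 1500 m + 3800 m = 5300 m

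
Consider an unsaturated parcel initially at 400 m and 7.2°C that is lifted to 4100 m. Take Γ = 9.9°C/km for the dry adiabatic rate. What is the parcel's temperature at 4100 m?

400–4100 m, dry adiabatic: Δz = 3.7 km ⇒ ΔT = -36.63°C; T = -29.43°C

-29.43°C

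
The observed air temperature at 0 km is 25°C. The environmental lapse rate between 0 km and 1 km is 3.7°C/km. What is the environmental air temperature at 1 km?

0–1000 m, environmental: Δz = 1 km ⇒ ΔT = -3.7°C; T = 21.3°C

21.3°C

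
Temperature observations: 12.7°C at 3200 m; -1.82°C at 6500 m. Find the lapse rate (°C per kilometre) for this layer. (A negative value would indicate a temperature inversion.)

4.4°C/km

Γ = −ΔT/Δz = (12.7 − (-1.82)) / (6500 − 3200) m
  = 14.52°C / 3.3 km = 4.4°C/km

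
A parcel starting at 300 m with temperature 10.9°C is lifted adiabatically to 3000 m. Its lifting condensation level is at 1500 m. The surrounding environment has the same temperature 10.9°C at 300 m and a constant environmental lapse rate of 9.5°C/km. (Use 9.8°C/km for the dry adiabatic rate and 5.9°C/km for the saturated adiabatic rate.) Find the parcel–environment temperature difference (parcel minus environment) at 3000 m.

Parcel:
  From 300 m to 1500 m (dry): cools by 9.8 × 1.2 = 11.76°C, giving -0.86°C.
  From 1500 m to 3000 m (saturated): cools by 5.9 × 1.5 = 8.85°C, giving -9.71°C.
Environment:
  From 300 m to 3000 m (environment): cools by 9.5 × 2.7 = 25.65°C, giving -14.75°C.
T_parcel − T_env = -9.71 − (-14.75) = +5.04°C

+5.04°C (parcel warmer than environment)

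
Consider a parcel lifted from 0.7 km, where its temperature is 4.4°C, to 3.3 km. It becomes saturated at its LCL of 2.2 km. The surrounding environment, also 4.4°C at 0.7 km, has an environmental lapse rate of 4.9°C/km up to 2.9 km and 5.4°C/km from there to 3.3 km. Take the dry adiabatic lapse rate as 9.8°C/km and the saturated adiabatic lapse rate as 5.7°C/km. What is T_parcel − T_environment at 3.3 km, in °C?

Parcel:
  700 → 2200 m (dry, 9.8°C/km): ΔT = -9.8 × 1.5 = -14.7°C → T = -10.3°C
  2200 → 3300 m (saturated, 5.7°C/km): ΔT = -5.7 × 1.1 = -6.27°C → T = -16.57°C
Environment:
  700 → 2900 m (environment, lower layer, 4.9°C/km): ΔT = -4.9 × 2.2 = -10.78°C → T = -6.38°C
  2900 → 3300 m (environment, upper layer, 5.4°C/km): ΔT = -5.4 × 0.4 = -2.16°C → T = -8.54°C
T_parcel − T_env = -16.57 − (-8.54) = -8.03°C

-8.03°C (parcel cooler than environment)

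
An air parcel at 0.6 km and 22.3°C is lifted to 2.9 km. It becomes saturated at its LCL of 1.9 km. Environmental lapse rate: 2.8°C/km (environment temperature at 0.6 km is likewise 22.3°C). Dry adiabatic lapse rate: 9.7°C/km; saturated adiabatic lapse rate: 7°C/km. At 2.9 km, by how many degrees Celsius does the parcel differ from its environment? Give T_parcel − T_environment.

Parcel:
  Dry to 1900 m: -9.7 × 1.3 km = -12.61°C, so T = 9.69°C.
  Saturated to 2900 m: -7 × 1 km = -7°C, so T = 2.69°C.
Environment:
  Environment to 2900 m: -2.8 × 2.3 km = -6.44°C, so T = 15.86°C.
T_parcel − T_env = 2.69 − 15.86 = -13.17°C

-13.17°C (parcel cooler than environment)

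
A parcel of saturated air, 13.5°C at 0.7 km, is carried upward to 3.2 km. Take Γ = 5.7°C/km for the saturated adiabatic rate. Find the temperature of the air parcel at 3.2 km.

-0.75°C

700 → 3200 m (saturated adiabatic, 5.7°C/km): ΔT = -5.7 × 2.5 = -14.25°C → T = -0.75°C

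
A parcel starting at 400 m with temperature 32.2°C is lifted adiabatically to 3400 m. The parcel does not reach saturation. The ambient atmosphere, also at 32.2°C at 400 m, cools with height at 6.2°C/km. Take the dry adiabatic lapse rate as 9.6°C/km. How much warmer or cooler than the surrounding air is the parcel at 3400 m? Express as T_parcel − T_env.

Parcel:
  From 400 m to 3400 m (dry): cools by 9.6 × 3 = 28.8°C, giving 3.4°C.
Environment:
  From 400 m to 3400 m (environment): cools by 6.2 × 3 = 18.6°C, giving 13.6°C.
T_parcel − T_env = 3.4 − 13.6 = -10.2°C

-10.2°C (parcel cooler than environment)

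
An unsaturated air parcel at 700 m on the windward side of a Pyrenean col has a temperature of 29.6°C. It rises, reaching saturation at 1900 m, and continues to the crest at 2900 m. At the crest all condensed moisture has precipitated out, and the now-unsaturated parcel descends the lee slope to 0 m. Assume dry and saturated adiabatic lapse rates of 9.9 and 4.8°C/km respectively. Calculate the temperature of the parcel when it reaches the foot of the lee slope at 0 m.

Dry to 1900 m: -9.9 × 1.2 km = -11.88°C, so T = 17.72°C.
Saturated to 2900 m: -4.8 × 1 km = -4.8°C, so T = 12.92°C.
Dry descent to 0 m: +9.9 × 2.9 km = +28.71°C, so T = 41.63°C.

41.63°C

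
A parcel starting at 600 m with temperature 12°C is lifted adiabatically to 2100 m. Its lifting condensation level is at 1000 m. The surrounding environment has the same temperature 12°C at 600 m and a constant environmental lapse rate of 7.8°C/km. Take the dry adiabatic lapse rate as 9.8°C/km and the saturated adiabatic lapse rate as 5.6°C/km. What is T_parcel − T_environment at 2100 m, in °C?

+1.62°C (parcel warmer than environment)

Parcel:
  Dry to 1000 m: -9.8 × 0.4 km = -3.92°C, so T = 8.08°C.
  Saturated to 2100 m: -5.6 × 1.1 km = -6.16°C, so T = 1.92°C.
Environment:
  Environment to 2100 m: -7.8 × 1.5 km = -11.7°C, so T = 0.3°C.
T_parcel − T_env = 1.92 − 0.3 = +1.62°C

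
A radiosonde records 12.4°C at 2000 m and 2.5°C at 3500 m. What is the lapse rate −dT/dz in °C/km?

Γ = −ΔT/Δz = (12.4 − 2.5) / (3500 − 2000) m
  = 9.9°C / 1.5 km = 6.6°C/km

6.6°C/km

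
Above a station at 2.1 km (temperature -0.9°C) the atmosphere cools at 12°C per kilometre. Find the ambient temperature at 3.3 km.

-15.3°C

2100–3300 m, environmental: Δz = 1.2 km ⇒ ΔT = -14.4°C; T = -15.3°C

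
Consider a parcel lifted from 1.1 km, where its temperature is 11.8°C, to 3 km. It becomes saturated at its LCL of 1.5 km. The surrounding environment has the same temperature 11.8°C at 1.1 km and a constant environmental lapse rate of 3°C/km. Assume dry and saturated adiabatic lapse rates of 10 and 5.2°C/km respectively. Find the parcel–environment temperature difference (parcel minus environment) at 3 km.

Parcel:
  1100–1500 m, dry: Δz = 0.4 km ⇒ ΔT = -4°C; T = 7.8°C
  1500–3000 m, saturated: Δz = 1.5 km ⇒ ΔT = -7.8°C; T = 0°C
Environment:
  1100–3000 m, environment: Δz = 1.9 km ⇒ ΔT = -5.7°C; T = 6.1°C
T_parcel − T_env = 0 − 6.1 = -6.1°C

-6.1°C (parcel cooler than environment)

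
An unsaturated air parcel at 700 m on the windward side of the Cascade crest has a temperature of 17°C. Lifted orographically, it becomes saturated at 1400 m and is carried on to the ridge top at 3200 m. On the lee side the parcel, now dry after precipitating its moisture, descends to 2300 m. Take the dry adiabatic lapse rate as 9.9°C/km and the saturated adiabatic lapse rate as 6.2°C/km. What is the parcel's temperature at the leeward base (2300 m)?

Dry to 1400 m: -9.9 × 0.7 km = -6.93°C, so T = 10.07°C.
Saturated to 3200 m: -6.2 × 1.8 km = -11.16°C, so T = -1.09°C.
Dry descent to 2300 m: +9.9 × 0.9 km = +8.91°C, so T = 7.82°C.

7.82°C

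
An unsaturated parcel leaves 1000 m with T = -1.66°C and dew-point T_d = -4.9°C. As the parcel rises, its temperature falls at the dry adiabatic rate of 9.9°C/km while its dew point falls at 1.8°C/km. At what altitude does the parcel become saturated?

1400 m

T and T_d converge at 9.9 − 1.8 = 8.1°C per km
Height above start = (-1.66 − (-4.9)) / 8.1 = 0.4 km
LCL altitude = 1000 m + 400 m = 1400 m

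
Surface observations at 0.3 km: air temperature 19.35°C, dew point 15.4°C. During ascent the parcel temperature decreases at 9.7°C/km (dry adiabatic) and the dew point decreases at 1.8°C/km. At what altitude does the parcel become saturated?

T and T_d converge at 9.7 − 1.8 = 7.9°C per km
Height above start = (19.35 − 15.4) / 7.9 = 0.5 km
LCL altitude = 300 m + 500 m = 800 m

0.8 km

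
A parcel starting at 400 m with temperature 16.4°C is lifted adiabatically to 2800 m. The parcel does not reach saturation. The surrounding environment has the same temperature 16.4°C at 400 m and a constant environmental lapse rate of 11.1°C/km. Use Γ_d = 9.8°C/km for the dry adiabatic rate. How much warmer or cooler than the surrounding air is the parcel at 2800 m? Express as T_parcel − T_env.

Parcel:
  Dry to 2800 m: -9.8 × 2.4 km = -23.52°C, so T = -7.12°C.
Environment:
  Environment to 2800 m: -11.1 × 2.4 km = -26.64°C, so T = -10.24°C.
T_parcel − T_env = -7.12 − (-10.24) = +3.12°C

+3.12°C (parcel warmer than environment)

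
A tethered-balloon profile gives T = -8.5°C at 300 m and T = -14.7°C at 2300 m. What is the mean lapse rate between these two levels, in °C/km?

Γ = −ΔT/Δz = (-8.5 − (-14.7)) / (2300 − 300) m
  = 6.2°C / 2 km = 3.1°C/km

3.1°C/km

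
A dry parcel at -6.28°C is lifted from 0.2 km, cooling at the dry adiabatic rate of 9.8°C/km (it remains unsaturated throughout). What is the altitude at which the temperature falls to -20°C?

1.6 km

Height above start = (-6.28 − (-20)) / 9.8 = 1.4 km
Altitude = 200 m + 1400 m = 1600 m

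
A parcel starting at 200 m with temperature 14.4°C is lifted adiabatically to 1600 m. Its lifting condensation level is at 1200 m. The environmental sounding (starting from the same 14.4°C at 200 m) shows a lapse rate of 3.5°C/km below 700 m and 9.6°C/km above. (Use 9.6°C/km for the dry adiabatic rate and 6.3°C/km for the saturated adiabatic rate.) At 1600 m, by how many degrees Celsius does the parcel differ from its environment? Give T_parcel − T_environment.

-1.73°C (parcel cooler than environment)

Parcel:
  From 200 m to 1200 m (dry): cools by 9.6 × 1 = 9.6°C, giving 4.8°C.
  From 1200 m to 1600 m (saturated): cools by 6.3 × 0.4 = 2.52°C, giving 2.28°C.
Environment:
  From 200 m to 700 m (environment, lower layer): cools by 3.5 × 0.5 = 1.75°C, giving 12.65°C.
  From 700 m to 1600 m (environment, upper layer): cools by 9.6 × 0.9 = 8.64°C, giving 4.01°C.
T_parcel − T_env = 2.28 − 4.01 = -1.73°C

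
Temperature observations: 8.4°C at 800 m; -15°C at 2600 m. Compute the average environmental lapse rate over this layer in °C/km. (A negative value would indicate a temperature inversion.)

Γ = −ΔT/Δz = (8.4 − (-15)) / (2600 − 800) m
  = 23.4°C / 1.8 km = 13°C/km

13°C/km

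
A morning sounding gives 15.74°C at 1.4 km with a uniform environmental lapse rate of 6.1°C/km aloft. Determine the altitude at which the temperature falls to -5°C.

Height above start = (15.74 − (-5)) / 6.1 = 3.4 km
Altitude = 1400 m + 3400 m = 4800 m

4.8 km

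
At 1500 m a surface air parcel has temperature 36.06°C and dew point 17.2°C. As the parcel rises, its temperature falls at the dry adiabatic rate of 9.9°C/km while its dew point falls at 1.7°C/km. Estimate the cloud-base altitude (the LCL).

T and T_d converge at 9.9 − 1.7 = 8.2°C per km
Height above start = (36.06 − 17.2) / 8.2 = 2.3 km
LCL altitude = 1500 m + 2300 m = 3800 m

3800 m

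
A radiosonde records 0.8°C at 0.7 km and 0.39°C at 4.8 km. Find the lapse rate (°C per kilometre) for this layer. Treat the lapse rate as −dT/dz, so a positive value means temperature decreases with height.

0.1°C/km

Γ = −ΔT/Δz = (0.8 − 0.39) / (4800 − 700) m
  = 0.41°C / 4.1 km = 0.1°C/km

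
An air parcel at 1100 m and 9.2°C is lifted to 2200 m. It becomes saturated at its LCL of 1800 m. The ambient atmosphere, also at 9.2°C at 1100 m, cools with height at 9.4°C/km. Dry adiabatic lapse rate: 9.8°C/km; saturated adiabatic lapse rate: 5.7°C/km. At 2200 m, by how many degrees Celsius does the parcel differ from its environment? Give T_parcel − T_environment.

+1.2°C (parcel warmer than environment)

Parcel:
  From 1100 m to 1800 m (dry): cools by 9.8 × 0.7 = 6.86°C, giving 2.34°C.
  From 1800 m to 2200 m (saturated): cools by 5.7 × 0.4 = 2.28°C, giving 0.06°C.
Environment:
  From 1100 m to 2200 m (environment): cools by 9.4 × 1.1 = 10.34°C, giving -1.14°C.
T_parcel − T_env = 0.06 − (-1.14) = +1.2°C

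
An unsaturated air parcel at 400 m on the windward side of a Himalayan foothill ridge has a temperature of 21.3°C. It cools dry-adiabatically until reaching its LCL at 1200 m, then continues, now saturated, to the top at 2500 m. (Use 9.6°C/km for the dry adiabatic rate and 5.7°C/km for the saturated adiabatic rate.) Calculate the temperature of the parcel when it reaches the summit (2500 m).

400–1200 m, dry: Δz = 0.8 km ⇒ ΔT = -7.68°C; T = 13.62°C
1200–2500 m, saturated: Δz = 1.3 km ⇒ ΔT = -7.41°C; T = 6.21°C

6.21°C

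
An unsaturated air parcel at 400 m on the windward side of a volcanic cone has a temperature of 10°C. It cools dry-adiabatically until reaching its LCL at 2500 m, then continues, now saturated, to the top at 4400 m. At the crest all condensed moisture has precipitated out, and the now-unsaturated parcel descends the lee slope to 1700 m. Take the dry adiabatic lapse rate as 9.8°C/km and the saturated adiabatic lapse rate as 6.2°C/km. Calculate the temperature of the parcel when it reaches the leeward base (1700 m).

400 → 2500 m (dry, 9.8°C/km): ΔT = -9.8 × 2.1 = -20.58°C → T = -10.58°C
2500 → 4400 m (saturated, 6.2°C/km): ΔT = -6.2 × 1.9 = -11.78°C → T = -22.36°C
4400 → 1700 m (dry descent, 9.8°C/km): ΔT = +9.8 × 2.7 = +26.46°C → T = 4.1°C

4.1°C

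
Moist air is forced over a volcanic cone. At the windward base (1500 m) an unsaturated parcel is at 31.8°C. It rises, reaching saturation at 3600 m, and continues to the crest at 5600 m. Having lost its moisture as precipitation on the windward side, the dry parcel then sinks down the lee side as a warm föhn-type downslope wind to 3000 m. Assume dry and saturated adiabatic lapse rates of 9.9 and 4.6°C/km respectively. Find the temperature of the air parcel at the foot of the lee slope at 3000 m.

27.55°C

1500 → 3600 m (dry, 9.9°C/km): ΔT = -9.9 × 2.1 = -20.79°C → T = 11.01°C
3600 → 5600 m (saturated, 4.6°C/km): ΔT = -4.6 × 2 = -9.2°C → T = 1.81°C
5600 → 3000 m (dry descent, 9.9°C/km): ΔT = +9.9 × 2.6 = +25.74°C → T = 27.55°C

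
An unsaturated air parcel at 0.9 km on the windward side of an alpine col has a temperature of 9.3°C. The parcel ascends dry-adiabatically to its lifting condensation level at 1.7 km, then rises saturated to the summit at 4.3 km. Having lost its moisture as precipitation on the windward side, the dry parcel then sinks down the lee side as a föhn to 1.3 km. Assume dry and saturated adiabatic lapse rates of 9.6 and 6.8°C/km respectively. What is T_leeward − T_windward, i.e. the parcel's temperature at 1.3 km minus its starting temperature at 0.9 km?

+3.44°C

From 900 m to 1700 m (dry): cools by 9.6 × 0.8 = 7.68°C, giving 1.62°C.
From 1700 m to 4300 m (saturated): cools by 6.8 × 2.6 = 17.68°C, giving -16.06°C.
From 4300 m to 1300 m (dry descent): warms by 9.6 × 3 = 28.8°C, giving 12.74°C.
Net change vs windward start: 12.74 − 9.3 = +3.44°C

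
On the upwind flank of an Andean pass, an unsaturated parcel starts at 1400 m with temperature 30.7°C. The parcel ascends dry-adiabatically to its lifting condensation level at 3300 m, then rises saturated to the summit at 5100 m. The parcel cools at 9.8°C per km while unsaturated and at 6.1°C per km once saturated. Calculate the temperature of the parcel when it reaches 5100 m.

1.1°C

1400 → 3300 m (dry, 9.8°C/km): ΔT = -9.8 × 1.9 = -18.62°C → T = 12.08°C
3300 → 5100 m (saturated, 6.1°C/km): ΔT = -6.1 × 1.8 = -10.98°C → T = 1.1°C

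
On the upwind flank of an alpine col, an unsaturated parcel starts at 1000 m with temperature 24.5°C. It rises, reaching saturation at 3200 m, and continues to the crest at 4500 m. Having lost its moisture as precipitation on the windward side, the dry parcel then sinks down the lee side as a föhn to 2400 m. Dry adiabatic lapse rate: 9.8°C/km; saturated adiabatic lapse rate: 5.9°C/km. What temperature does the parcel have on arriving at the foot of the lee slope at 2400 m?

15.85°C

From 1000 m to 3200 m (dry): cools by 9.8 × 2.2 = 21.56°C, giving 2.94°C.
From 3200 m to 4500 m (saturated): cools by 5.9 × 1.3 = 7.67°C, giving -4.73°C.
From 4500 m to 2400 m (dry descent): warms by 9.8 × 2.1 = 20.58°C, giving 15.85°C.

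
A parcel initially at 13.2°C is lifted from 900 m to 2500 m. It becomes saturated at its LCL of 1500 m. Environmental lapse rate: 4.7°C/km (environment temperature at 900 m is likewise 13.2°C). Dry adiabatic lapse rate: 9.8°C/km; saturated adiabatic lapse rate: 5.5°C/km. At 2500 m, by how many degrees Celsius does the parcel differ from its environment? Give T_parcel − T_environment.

-3.86°C (parcel cooler than environment)

Parcel:
  From 900 m to 1500 m (dry): cools by 9.8 × 0.6 = 5.88°C, giving 7.32°C.
  From 1500 m to 2500 m (saturated): cools by 5.5 × 1 = 5.5°C, giving 1.82°C.
Environment:
  From 900 m to 2500 m (environment): cools by 4.7 × 1.6 = 7.52°C, giving 5.68°C.
T_parcel − T_env = 1.82 − 5.68 = -3.86°C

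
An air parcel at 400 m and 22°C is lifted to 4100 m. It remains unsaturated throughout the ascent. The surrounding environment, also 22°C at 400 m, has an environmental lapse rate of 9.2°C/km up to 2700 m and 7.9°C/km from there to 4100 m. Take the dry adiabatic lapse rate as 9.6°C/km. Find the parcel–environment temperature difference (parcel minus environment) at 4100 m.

-3.3°C (parcel cooler than environment)

Parcel:
  400–4100 m, dry: Δz = 3.7 km ⇒ ΔT = -35.52°C; T = -13.52°C
Environment:
  400–2700 m, environment, lower layer: Δz = 2.3 km ⇒ ΔT = -21.16°C; T = 0.84°C
  2700–4100 m, environment, upper layer: Δz = 1.4 km ⇒ ΔT = -11.06°C; T = -10.22°C
T_parcel − T_env = -13.52 − (-10.22) = -3.3°C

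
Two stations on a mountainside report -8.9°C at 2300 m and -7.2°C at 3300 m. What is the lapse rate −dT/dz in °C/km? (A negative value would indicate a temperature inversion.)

-1.7°C/km

Γ = −ΔT/Δz = (-8.9 − (-7.2)) / (3300 − 2300) m
  = -1.7°C / 1 km = -1.7°C/km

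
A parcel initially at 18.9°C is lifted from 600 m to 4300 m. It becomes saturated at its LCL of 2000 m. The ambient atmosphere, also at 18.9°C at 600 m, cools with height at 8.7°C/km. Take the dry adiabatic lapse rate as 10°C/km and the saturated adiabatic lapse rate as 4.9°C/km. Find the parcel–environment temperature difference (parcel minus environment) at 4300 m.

Parcel:
  600 → 2000 m (dry, 10°C/km): ΔT = -10 × 1.4 = -14°C → T = 4.9°C
  2000 → 4300 m (saturated, 4.9°C/km): ΔT = -4.9 × 2.3 = -11.27°C → T = -6.37°C
Environment:
  600 → 4300 m (environment, 8.7°C/km): ΔT = -8.7 × 3.7 = -32.19°C → T = -13.29°C
T_parcel − T_env = -6.37 − (-13.29) = +6.92°C

+6.92°C (parcel warmer than environment)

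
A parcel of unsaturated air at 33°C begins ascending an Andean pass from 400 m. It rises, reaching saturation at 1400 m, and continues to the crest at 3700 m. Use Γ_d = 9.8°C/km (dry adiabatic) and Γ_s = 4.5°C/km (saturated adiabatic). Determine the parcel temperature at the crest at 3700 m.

12.85°C

400 → 1400 m (dry, 9.8°C/km): ΔT = -9.8 × 1 = -9.8°C → T = 23.2°C
1400 → 3700 m (saturated, 4.5°C/km): ΔT = -4.5 × 2.3 = -10.35°C → T = 12.85°C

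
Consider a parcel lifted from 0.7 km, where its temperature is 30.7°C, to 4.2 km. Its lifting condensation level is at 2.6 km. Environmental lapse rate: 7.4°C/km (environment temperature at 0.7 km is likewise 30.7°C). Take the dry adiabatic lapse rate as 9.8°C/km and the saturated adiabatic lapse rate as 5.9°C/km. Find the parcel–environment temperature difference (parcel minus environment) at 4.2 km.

-2.16°C (parcel cooler than environment)

Parcel:
  From 700 m to 2600 m (dry): cools by 9.8 × 1.9 = 18.62°C, giving 12.08°C.
  From 2600 m to 4200 m (saturated): cools by 5.9 × 1.6 = 9.44°C, giving 2.64°C.
Environment:
  From 700 m to 4200 m (environment): cools by 7.4 × 3.5 = 25.9°C, giving 4.8°C.
T_parcel − T_env = 2.64 − 4.8 = -2.16°C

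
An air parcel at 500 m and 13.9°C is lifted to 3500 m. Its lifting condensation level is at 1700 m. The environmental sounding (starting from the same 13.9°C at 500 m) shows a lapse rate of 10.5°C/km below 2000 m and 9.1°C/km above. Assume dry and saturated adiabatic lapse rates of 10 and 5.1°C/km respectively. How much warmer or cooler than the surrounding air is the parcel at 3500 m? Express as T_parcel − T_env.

+8.22°C (parcel warmer than environment)

Parcel:
  From 500 m to 1700 m (dry): cools by 10 × 1.2 = 12°C, giving 1.9°C.
  From 1700 m to 3500 m (saturated): cools by 5.1 × 1.8 = 9.18°C, giving -7.28°C.
Environment:
  From 500 m to 2000 m (environment, lower layer): cools by 10.5 × 1.5 = 15.75°C, giving -1.85°C.
  From 2000 m to 3500 m (environment, upper layer): cools by 9.1 × 1.5 = 13.65°C, giving -15.5°C.
T_parcel − T_env = -7.28 − (-15.5) = +8.22°C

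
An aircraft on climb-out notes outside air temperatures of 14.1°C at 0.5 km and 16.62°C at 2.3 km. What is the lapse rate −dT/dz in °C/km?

-1.4°C/km

Γ = −ΔT/Δz = (14.1 − 16.62) / (2300 − 500) m
  = -2.52°C / 1.8 km = -1.4°C/km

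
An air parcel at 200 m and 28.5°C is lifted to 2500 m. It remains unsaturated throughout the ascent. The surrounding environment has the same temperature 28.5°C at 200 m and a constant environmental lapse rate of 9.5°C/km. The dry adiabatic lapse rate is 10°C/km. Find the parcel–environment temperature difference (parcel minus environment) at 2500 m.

-1.15°C (parcel cooler than environment)

Parcel:
  200–2500 m, dry: Δz = 2.3 km ⇒ ΔT = -23°C; T = 5.5°C
Environment:
  200–2500 m, environment: Δz = 2.3 km ⇒ ΔT = -21.85°C; T = 6.65°C
T_parcel − T_env = 5.5 − 6.65 = -1.15°C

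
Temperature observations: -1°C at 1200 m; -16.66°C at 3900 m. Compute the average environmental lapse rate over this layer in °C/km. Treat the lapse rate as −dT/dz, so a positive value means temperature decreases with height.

5.8°C/km

Γ = −ΔT/Δz = (-1 − (-16.66)) / (3900 − 1200) m
  = 15.66°C / 2.7 km = 5.8°C/km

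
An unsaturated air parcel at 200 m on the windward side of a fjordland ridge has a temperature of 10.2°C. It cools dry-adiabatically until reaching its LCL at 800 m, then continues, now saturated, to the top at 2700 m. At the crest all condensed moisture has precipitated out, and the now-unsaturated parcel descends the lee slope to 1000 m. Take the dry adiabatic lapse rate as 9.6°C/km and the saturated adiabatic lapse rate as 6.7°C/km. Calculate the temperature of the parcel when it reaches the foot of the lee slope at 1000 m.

200 → 800 m (dry, 9.6°C/km): ΔT = -9.6 × 0.6 = -5.76°C → T = 4.44°C
800 → 2700 m (saturated, 6.7°C/km): ΔT = -6.7 × 1.9 = -12.73°C → T = -8.29°C
2700 → 1000 m (dry descent, 9.6°C/km): ΔT = +9.6 × 1.7 = +16.32°C → T = 8.03°C

8.03°C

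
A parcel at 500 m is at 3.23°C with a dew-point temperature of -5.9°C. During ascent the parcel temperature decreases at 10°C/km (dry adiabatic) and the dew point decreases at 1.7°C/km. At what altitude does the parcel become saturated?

1600 m

T and T_d converge at 10 − 1.7 = 8.3°C per km
Height above start = (3.23 − (-5.9)) / 8.3 = 1.1 km
LCL altitude = 500 m + 1100 m = 1600 m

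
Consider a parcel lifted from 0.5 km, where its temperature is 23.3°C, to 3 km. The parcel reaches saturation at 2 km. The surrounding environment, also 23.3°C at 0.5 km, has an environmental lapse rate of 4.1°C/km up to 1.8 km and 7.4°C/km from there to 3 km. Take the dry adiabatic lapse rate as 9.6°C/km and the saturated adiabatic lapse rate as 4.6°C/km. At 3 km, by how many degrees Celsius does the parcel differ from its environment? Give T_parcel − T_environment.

-4.79°C (parcel cooler than environment)

Parcel:
  500 → 2000 m (dry, 9.6°C/km): ΔT = -9.6 × 1.5 = -14.4°C → T = 8.9°C
  2000 → 3000 m (saturated, 4.6°C/km): ΔT = -4.6 × 1 = -4.6°C → T = 4.3°C
Environment:
  500 → 1800 m (environment, lower layer, 4.1°C/km): ΔT = -4.1 × 1.3 = -5.33°C → T = 17.97°C
  1800 → 3000 m (environment, upper layer, 7.4°C/km): ΔT = -7.4 × 1.2 = -8.88°C → T = 9.09°C
T_parcel − T_env = 4.3 − 9.09 = -4.79°C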